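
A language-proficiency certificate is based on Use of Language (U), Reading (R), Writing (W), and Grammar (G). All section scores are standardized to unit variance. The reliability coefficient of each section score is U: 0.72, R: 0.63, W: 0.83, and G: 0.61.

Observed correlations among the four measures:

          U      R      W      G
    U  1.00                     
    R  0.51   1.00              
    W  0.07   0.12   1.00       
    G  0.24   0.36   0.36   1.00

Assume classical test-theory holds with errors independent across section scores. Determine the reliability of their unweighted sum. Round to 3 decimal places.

0.835

Var(U+R+W+G) = 4 + 2·[0.51 + 0.07 + 0.24 + 0.12 + 0.36 + 0.36] = 4 + 3.32 = 7.32.
Under uncorrelated errors the observed covariances equal the true-score covariances, so only the own-variance terms attenuate.
True-score variance = [0.72 + 0.63 + 0.83 + 0.61] + 3.32 = 2.79 + 3.32 = 6.11.
Reliability = 6.11 / 7.32 = 0.835.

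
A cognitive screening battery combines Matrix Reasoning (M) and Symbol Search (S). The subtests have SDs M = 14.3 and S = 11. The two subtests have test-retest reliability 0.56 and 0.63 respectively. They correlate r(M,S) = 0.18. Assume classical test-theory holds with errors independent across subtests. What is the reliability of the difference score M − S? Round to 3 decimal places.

0.499

Var(M−S) = 14.3² + 11² − 2·14.3·11·0.18 = 325.49 − 56.628 = 268.862.
Because errors are independent across components, Cov(Tᵢ,Tⱼ) = Cov(Xᵢ,Xⱼ); the off-diagonal part of the true-score variance is the same as above.
True-score variance = [14.3²·0.56 + 11²·0.63] − 56.628 = 190.744 − 56.628 = 134.116.
Reliability = 134.116 / 268.862 = 0.499.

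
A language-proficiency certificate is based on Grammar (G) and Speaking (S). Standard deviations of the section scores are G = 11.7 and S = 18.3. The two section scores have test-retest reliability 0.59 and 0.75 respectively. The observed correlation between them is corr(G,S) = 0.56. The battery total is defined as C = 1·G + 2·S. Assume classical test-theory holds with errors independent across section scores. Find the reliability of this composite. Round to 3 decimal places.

Var(C) = 11.7² + 2²·18.3² + 2·[2·11.7·18.3·0.56] = 1476.45 + 479.606 = 1956.06.
Under uncorrelated errors the observed covariances equal the true-score covariances, so only the own-variance terms attenuate.
True-score variance = [11.7²·0.59 + 2²·18.3²·0.75] + 479.606 = 1085.44 + 479.606 = 1565.04.
Reliability = 1565.04 / 1956.06 = 0.800.

0.800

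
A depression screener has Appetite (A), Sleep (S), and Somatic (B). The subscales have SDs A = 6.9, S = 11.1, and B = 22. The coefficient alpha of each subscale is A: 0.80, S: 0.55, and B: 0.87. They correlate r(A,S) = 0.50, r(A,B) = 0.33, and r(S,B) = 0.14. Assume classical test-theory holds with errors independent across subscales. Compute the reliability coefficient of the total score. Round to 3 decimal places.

0.858

Var(A+S+B) = 6.9² + 11.1² + 22² + 2·[6.9·11.1·0.50 + 6.9·22·0.33 + 11.1·22·0.14] = 654.82 + 245.154 = 899.974.
Because errors are independent across components, Cov(Tᵢ,Tⱼ) = Cov(Xᵢ,Xⱼ); the off-diagonal part of the true-score variance is the same as above.
True-score variance = [6.9²·0.80 + 11.1²·0.55 + 22²·0.87] + 245.154 = 526.933 + 245.154 = 772.087.
Reliability = 772.087 / 899.974 = 0.858.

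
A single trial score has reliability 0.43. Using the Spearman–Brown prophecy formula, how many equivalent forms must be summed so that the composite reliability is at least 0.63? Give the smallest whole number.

k ≥ ρ*(1−ρ₁)/(ρ₁(1−ρ*)) = 0.63·0.57 / (0.43·0.37) = 2.257.
Smallest integer k = 3.

3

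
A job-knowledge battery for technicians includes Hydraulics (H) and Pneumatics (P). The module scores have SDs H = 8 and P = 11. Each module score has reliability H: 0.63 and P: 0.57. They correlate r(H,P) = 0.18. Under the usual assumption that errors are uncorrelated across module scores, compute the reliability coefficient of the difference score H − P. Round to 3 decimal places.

Var(H−P) = 8² + 11² − 2·8·11·0.18 = 185 − 31.68 = 153.32.
Because errors are independent across components, Cov(Tᵢ,Tⱼ) = Cov(Xᵢ,Xⱼ); the off-diagonal part of the true-score variance is the same as above.
True-score variance = [8²·0.63 + 11²·0.57] − 31.68 = 109.29 − 31.68 = 77.61.
Reliability = 77.61 / 153.32 = 0.506.

0.506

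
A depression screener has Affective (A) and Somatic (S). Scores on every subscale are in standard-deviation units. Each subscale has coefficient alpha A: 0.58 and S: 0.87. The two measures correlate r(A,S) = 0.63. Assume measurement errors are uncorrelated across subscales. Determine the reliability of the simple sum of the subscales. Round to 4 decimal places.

0.8313

Var(A+S) = 2 + 2·[0.63] = 2 + 1.26 = 3.26.
Under uncorrelated errors the observed covariances equal the true-score covariances, so only the own-variance terms attenuate.
True-score variance = [0.58 + 0.87] + 1.26 = 1.45 + 1.26 = 2.71.
Reliability = 2.71 / 3.26 = 0.8313.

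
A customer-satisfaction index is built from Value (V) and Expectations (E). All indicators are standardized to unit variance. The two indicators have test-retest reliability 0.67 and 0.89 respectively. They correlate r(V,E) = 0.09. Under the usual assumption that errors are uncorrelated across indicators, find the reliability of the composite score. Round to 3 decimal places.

Var(V+E) = 2 + 2·[0.09] = 2 + 0.18 = 2.18.
Because errors are independent across components, Cov(Tᵢ,Tⱼ) = Cov(Xᵢ,Xⱼ); the off-diagonal part of the true-score variance is the same as above.
True-score variance = [0.67 + 0.89] + 0.18 = 1.56 + 0.18 = 1.74.
Reliability = 1.74 / 2.18 = 0.798.

0.798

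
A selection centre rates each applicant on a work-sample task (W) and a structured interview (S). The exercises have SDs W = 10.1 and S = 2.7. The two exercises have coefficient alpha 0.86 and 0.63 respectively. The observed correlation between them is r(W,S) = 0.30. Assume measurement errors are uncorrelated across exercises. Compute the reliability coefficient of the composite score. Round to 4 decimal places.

0.8649

Var(W+S) = 10.1² + 2.7² + 2·[10.1·2.7·0.30] = 109.3 + 16.362 = 125.662.
Under uncorrelated errors the observed covariances equal the true-score covariances, so only the own-variance terms attenuate.
True-score variance = [10.1²·0.86 + 2.7²·0.63] + 16.362 = 92.3213 + 16.362 = 108.683.
Reliability = 108.683 / 125.662 = 0.8649.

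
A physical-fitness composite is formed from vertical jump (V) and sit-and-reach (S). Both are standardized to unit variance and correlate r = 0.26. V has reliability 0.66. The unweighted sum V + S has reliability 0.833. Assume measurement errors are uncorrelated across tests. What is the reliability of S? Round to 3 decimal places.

0.919

Var(V+S) = 2 + 2·0.26 = 2.520.
True-score variance = ρ_V + ρ_S + 2·0.26, so 0.833 = (0.66 + ρ_S + 0.52) / 2.520.
ρ_S = 0.833·2.520 − 0.66 − 0.52 = 0.919.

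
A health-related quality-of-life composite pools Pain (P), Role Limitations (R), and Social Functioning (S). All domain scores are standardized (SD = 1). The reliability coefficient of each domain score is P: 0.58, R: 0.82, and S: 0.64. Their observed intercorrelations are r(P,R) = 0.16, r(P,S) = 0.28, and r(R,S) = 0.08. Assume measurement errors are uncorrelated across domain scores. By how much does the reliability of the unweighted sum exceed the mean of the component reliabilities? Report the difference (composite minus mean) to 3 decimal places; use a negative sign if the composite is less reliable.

Var(sum) = 3 + 1.04 = 4.04; true-score variance = 2.04 + 1.04 = 3.08; composite reliability = 0.7624.
Mean component reliability = 0.6800.
Difference = 0.7624 − 0.6800 = 0.082.

0.082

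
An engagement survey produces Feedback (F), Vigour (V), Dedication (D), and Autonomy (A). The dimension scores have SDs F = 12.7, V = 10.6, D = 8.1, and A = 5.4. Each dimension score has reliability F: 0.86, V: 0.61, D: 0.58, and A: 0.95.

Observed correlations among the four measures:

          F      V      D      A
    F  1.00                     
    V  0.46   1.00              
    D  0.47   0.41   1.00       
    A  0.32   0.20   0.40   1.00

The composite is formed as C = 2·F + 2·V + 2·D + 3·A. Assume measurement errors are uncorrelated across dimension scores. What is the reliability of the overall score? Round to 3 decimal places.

Var(C) = 2²·12.7² + 2²·10.6² + 2²·8.1² + 3²·5.4² + 2·[4·12.7·10.6·0.46 + 4·12.7·8.1·0.47 + 6·12.7·5.4·0.32 + 4·10.6·8.1·0.41 + 6·10.6·5.4·0.20 + 6·8.1·5.4·0.40] = 1619.48 + 1774.49 = 3393.97.
With uncorrelated errors the cross-covariances are all true-score covariance, so they carry over unchanged; only the diagonal terms shrink to ρᵢσᵢ².
True-score variance = [2²·12.7²·0.86 + 2²·10.6²·0.61 + 2²·8.1²·0.58 + 3²·5.4²·0.95] + 1774.49 = 1230.53 + 1774.49 = 3005.02.
Reliability = 3005.02 / 3393.97 = 0.885.

0.885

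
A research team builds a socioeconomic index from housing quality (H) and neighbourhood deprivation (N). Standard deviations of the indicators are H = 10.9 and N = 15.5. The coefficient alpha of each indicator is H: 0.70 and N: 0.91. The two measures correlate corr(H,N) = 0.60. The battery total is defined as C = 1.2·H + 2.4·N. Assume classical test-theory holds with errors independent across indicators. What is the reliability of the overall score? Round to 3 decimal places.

Var(C) = 1.2²·10.9² + 2.4²·15.5² + 2·[2.88·10.9·15.5·0.60] = 1554.93 + 583.891 = 2138.82.
Under uncorrelated errors the observed covariances equal the true-score covariances, so only the own-variance terms attenuate.
True-score variance = [1.2²·10.9²·0.70 + 2.4²·15.5²·0.91] + 583.891 = 1379.05 + 583.891 = 1962.95.
Reliability = 1962.95 / 2138.82 = 0.918.

0.918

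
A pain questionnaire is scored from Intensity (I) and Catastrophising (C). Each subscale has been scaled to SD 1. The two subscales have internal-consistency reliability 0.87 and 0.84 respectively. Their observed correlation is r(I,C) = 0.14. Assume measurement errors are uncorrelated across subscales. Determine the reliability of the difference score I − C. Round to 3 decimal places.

0.831

Var(I−C) = 1 + 1 − 2·0.14 = 2 − 0.28 = 1.72.
Because errors are independent across components, Cov(Tᵢ,Tⱼ) = Cov(Xᵢ,Xⱼ); the off-diagonal part of the true-score variance is the same as above.
True-score variance = [0.87 + 0.84] − 0.28 = 1.71 − 0.28 = 1.43.
Reliability = 1.43 / 1.72 = 0.831.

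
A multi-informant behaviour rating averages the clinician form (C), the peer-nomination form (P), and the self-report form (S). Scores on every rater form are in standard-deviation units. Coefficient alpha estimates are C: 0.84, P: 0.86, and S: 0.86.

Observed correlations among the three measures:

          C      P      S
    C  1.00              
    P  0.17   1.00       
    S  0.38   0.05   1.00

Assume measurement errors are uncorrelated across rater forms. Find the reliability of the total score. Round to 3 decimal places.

0.895

Var(C+P+S) = 3 + 2·[0.17 + 0.38 + 0.05] = 3 + 1.2 = 4.2.
Under uncorrelated errors the observed covariances equal the true-score covariances, so only the own-variance terms attenuate.
True-score variance = [0.84 + 0.86 + 0.86] + 1.2 = 2.56 + 1.2 = 3.76.
Reliability = 3.76 / 4.2 = 0.895.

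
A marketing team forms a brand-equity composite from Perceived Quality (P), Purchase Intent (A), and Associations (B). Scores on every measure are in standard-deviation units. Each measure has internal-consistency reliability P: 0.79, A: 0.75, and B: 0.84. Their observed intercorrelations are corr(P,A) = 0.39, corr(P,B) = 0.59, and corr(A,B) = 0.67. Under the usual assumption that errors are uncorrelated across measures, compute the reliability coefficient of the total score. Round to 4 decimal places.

0.9016

Var(P+A+B) = 3 + 2·[0.39 + 0.59 + 0.67] = 3 + 3.3 = 6.3.
With uncorrelated errors the cross-covariances are all true-score covariance, so they carry over unchanged; only the diagonal terms shrink to ρᵢσᵢ².
True-score variance = [0.79 + 0.75 + 0.84] + 3.3 = 2.38 + 3.3 = 5.68.
Reliability = 5.68 / 6.3 = 0.9016.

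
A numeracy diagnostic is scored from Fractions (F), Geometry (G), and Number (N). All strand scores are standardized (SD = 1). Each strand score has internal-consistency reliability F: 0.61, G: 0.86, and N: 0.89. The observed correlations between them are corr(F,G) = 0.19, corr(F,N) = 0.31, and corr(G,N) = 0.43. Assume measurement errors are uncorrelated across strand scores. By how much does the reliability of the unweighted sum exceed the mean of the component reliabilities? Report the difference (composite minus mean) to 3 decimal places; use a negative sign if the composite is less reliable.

Var(sum) = 3 + 1.86 = 4.86; true-score variance = 2.36 + 1.86 = 4.22; composite reliability = 0.8683.
Mean component reliability = 0.7867.
Difference = 0.8683 − 0.7867 = 0.082.

0.082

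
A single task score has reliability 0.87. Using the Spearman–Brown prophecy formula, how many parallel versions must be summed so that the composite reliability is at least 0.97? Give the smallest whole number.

k ≥ ρ*(1−ρ₁)/(ρ₁(1−ρ*)) = 0.97·0.13 / (0.87·0.03) = 4.831.
Smallest integer k = 5.

5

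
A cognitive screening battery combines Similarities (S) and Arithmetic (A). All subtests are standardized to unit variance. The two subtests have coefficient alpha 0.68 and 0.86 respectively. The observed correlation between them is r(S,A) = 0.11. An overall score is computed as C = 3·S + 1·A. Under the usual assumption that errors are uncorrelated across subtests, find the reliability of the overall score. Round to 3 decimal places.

Var(C) = 3² + 1 + 2·[3·0.11] = 10 + 0.66 = 10.66.
Because errors are independent across components, Cov(Tᵢ,Tⱼ) = Cov(Xᵢ,Xⱼ); the off-diagonal part of the true-score variance is the same as above.
True-score variance = [3²·0.68 + 0.86] + 0.66 = 6.98 + 0.66 = 7.64.
Reliability = 7.64 / 10.66 = 0.717.

0.717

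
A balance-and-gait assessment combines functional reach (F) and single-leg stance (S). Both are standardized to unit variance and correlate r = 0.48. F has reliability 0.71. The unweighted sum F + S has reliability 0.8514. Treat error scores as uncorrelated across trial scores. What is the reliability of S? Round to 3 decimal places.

Var(F+S) = 2 + 2·0.48 = 2.960.
True-score variance = ρ_F + ρ_S + 2·0.48, so 0.8514 = (0.71 + ρ_S + 0.96) / 2.960.
ρ_S = 0.8514·2.960 − 0.71 − 0.96 = 0.850.

0.850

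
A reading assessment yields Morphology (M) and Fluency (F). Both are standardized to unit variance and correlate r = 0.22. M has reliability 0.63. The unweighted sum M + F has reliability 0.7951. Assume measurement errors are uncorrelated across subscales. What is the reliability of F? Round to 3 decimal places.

Var(M+F) = 2 + 2·0.22 = 2.440.
True-score variance = ρ_M + ρ_F + 2·0.22, so 0.7951 = (0.63 + ρ_F + 0.44) / 2.440.
ρ_F = 0.7951·2.440 − 0.63 − 0.44 = 0.870.

0.870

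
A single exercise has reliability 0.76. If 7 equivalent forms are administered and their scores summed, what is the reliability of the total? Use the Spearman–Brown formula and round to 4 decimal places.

ρ_k = kρ / (1 + (k−1)ρ) = 7·0.76 / (1 + 6·0.76) = 5.320 / 5.560 = 0.9568.

0.9568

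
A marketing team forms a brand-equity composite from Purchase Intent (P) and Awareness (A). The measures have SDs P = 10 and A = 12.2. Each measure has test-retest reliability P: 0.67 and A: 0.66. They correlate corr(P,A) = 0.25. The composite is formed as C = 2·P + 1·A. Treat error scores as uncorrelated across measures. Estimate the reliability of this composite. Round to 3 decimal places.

Var(C) = 2²·10² + 12.2² + 2·[2·10·12.2·0.25] = 548.84 + 122 = 670.84.
Under uncorrelated errors the observed covariances equal the true-score covariances, so only the own-variance terms attenuate.
True-score variance = [2²·10²·0.67 + 12.2²·0.66] + 122 = 366.234 + 122 = 488.234.
Reliability = 488.234 / 670.84 = 0.728.

0.728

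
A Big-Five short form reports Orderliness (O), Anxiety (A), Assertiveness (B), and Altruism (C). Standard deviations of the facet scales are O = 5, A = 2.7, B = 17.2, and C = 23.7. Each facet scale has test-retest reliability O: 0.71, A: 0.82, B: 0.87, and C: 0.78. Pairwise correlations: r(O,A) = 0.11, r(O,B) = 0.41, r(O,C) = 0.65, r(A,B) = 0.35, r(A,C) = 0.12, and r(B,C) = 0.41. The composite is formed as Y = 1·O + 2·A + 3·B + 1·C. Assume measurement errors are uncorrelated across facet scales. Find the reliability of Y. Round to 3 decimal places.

0.901

Var(Y) = 5² + 2²·2.7² + 3²·17.2² + 23.7² + 2·[2·5·2.7·0.11 + 3·5·17.2·0.41 + 5·23.7·0.65 + 6·2.7·17.2·0.35 + 2·2.7·23.7·0.12 + 3·17.2·23.7·0.41] = 3278.41 + 1600.11 = 4878.52.
With uncorrelated errors the cross-covariances are all true-score covariance, so they carry over unchanged; only the diagonal terms shrink to ρᵢσᵢ².
True-score variance = [5²·0.71 + 2²·2.7²·0.82 + 3²·17.2²·0.87 + 23.7²·0.78] + 1600.11 = 2796.21 + 1600.11 = 4396.31.
Reliability = 4396.31 / 4878.52 = 0.901.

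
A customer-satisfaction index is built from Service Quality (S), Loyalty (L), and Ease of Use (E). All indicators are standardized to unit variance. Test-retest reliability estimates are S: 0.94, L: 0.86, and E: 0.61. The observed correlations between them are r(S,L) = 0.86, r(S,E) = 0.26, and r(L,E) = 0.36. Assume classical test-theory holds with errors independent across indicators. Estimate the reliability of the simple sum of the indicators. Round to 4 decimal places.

0.9010

Var(S+L+E) = 3 + 2·[0.86 + 0.26 + 0.36] = 3 + 2.96 = 5.96.
With uncorrelated errors the cross-covariances are all true-score covariance, so they carry over unchanged; only the diagonal terms shrink to ρᵢσᵢ².
True-score variance = [0.94 + 0.86 + 0.61] + 2.96 = 2.41 + 2.96 = 5.37.
Reliability = 5.37 / 5.96 = 0.9010.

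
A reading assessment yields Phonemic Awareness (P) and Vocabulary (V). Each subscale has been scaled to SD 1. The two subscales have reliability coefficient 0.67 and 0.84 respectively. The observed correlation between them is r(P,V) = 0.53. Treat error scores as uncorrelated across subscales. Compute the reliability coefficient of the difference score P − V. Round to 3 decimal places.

0.479

Var(P−V) = 1 + 1 − 2·0.53 = 2 − 1.06 = 0.94.
With uncorrelated errors the cross-covariances are all true-score covariance, so they carry over unchanged; only the diagonal terms shrink to ρᵢσᵢ².
True-score variance = [0.67 + 0.84] − 1.06 = 1.51 − 1.06 = 0.45.
Reliability = 0.45 / 0.94 = 0.479.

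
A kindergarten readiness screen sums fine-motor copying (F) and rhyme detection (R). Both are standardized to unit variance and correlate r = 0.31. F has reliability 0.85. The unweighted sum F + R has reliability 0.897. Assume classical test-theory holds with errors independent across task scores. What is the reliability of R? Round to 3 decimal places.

Var(F+R) = 2 + 2·0.31 = 2.620.
True-score variance = ρ_F + ρ_R + 2·0.31, so 0.897 = (0.85 + ρ_R + 0.62) / 2.620.
ρ_R = 0.897·2.620 − 0.85 − 0.62 = 0.880.

0.880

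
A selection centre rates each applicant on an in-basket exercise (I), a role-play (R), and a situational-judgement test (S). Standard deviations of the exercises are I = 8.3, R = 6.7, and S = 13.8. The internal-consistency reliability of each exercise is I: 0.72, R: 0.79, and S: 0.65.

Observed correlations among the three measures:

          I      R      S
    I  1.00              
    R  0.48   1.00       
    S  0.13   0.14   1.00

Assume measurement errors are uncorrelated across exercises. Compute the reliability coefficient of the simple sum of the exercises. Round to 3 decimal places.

Var(I+R+S) = 8.3² + 6.7² + 13.8² + 2·[8.3·6.7·0.48 + 8.3·13.8·0.13 + 6.7·13.8·0.14] = 304.22 + 109.055 = 413.275.
Because errors are independent across components, Cov(Tᵢ,Tⱼ) = Cov(Xᵢ,Xⱼ); the off-diagonal part of the true-score variance is the same as above.
True-score variance = [8.3²·0.72 + 6.7²·0.79 + 13.8²·0.65] + 109.055 = 208.85 + 109.055 = 317.905.
Reliability = 317.905 / 413.275 = 0.769.

0.769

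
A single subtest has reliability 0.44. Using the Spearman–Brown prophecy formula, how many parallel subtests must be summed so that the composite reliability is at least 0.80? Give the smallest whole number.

6

k ≥ ρ*(1−ρ₁)/(ρ₁(1−ρ*)) = 0.80·0.56 / (0.44·0.20) = 5.091.
Smallest integer k = 6.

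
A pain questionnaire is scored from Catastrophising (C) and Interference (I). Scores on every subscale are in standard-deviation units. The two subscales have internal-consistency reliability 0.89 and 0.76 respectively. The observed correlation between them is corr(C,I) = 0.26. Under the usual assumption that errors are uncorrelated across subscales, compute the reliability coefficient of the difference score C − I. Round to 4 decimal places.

0.7635

Var(C−I) = 1 + 1 − 2·0.26 = 2 − 0.52 = 1.48.
With uncorrelated errors the cross-covariances are all true-score covariance, so they carry over unchanged; only the diagonal terms shrink to ρᵢσᵢ².
True-score variance = [0.89 + 0.76] − 0.52 = 1.65 − 0.52 = 1.13.
Reliability = 1.13 / 1.48 = 0.7635.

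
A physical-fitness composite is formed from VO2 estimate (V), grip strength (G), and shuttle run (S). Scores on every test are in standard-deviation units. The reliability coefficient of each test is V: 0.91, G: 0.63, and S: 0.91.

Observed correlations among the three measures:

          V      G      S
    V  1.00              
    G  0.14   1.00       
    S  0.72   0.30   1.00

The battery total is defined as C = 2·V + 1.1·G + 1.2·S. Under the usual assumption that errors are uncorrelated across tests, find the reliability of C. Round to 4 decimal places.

0.9186

Var(C) = 2² + 1.1² + 1.2² + 2·[2.2·0.14 + 2.4·0.72 + 1.32·0.30] = 6.65 + 4.864 = 11.514.
Under uncorrelated errors the observed covariances equal the true-score covariances, so only the own-variance terms attenuate.
True-score variance = [2²·0.91 + 1.1²·0.63 + 1.2²·0.91] + 4.864 = 5.7127 + 4.864 = 10.5767.
Reliability = 10.5767 / 11.514 = 0.9186.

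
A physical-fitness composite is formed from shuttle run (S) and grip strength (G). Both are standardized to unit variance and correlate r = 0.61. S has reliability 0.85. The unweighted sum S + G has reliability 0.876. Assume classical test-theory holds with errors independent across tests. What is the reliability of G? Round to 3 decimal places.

Var(S+G) = 2 + 2·0.61 = 3.220.
True-score variance = ρ_S + ρ_G + 2·0.61, so 0.876 = (0.85 + ρ_G + 1.22) / 3.220.
ρ_G = 0.876·3.220 − 0.85 − 1.22 = 0.751.

0.751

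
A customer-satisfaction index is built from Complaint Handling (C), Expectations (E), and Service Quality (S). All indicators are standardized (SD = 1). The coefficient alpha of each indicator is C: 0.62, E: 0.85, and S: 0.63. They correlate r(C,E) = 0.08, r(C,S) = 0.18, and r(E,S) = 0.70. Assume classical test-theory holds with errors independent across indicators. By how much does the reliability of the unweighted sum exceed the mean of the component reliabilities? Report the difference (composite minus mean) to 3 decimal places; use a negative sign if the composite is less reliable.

Var(sum) = 3 + 1.92 = 4.92; true-score variance = 2.1 + 1.92 = 4.02; composite reliability = 0.8171.
Mean component reliability = 0.7000.
Difference = 0.8171 − 0.7000 = 0.117.

0.117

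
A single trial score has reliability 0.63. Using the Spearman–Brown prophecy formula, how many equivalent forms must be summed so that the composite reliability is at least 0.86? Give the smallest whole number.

4

k ≥ ρ*(1−ρ₁)/(ρ₁(1−ρ*)) = 0.86·0.37 / (0.63·0.14) = 3.608.
Smallest integer k = 4.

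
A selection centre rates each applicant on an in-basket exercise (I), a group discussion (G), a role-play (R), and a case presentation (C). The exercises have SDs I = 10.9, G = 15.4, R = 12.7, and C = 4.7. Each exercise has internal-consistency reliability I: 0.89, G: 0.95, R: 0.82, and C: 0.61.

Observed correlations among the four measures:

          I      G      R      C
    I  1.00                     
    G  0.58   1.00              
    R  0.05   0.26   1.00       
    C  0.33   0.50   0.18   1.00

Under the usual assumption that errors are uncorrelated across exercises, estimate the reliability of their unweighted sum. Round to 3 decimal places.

Var(I+G+R+C) = 10.9² + 15.4² + 12.7² + 4.7² + 2·[10.9·15.4·0.58 + 10.9·12.7·0.05 + 10.9·4.7·0.33 + 15.4·12.7·0.26 + 15.4·4.7·0.50 + 12.7·4.7·0.18] = 539.35 + 437.942 = 977.292.
Under uncorrelated errors the observed covariances equal the true-score covariances, so only the own-variance terms attenuate.
True-score variance = [10.9²·0.89 + 15.4²·0.95 + 12.7²·0.82 + 4.7²·0.61] + 437.942 = 476.776 + 437.942 = 914.718.
Reliability = 914.718 / 977.292 = 0.936.

0.936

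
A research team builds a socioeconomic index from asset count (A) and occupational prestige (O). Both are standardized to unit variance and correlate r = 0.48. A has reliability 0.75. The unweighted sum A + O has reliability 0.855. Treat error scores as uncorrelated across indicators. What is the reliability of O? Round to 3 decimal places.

0.821

Var(A+O) = 2 + 2·0.48 = 2.960.
True-score variance = ρ_A + ρ_O + 2·0.48, so 0.855 = (0.75 + ρ_O + 0.96) / 2.960.
ρ_O = 0.855·2.960 − 0.75 − 0.96 = 0.821.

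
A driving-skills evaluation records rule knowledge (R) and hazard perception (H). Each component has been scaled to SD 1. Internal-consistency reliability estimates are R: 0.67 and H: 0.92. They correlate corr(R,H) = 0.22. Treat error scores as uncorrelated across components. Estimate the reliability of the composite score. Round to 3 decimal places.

0.832

Var(R+H) = 2 + 2·[0.22] = 2 + 0.44 = 2.44.
Under uncorrelated errors the observed covariances equal the true-score covariances, so only the own-variance terms attenuate.
True-score variance = [0.67 + 0.92] + 0.44 = 1.59 + 0.44 = 2.03.
Reliability = 2.03 / 2.44 = 0.832.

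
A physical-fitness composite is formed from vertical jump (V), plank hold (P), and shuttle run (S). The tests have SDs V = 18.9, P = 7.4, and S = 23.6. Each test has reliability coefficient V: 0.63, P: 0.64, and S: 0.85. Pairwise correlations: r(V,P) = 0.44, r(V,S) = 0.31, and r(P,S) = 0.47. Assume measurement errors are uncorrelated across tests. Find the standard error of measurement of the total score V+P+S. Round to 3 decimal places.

15.344

Var(total) = 968.93 + 563.783 = 1532.71.
True-score variance = 733.505 + 563.783 = 1297.29, so reliability = 0.8464.
Error variance = 1532.71 − 1297.29 = 235.425; SEM = √235.425 = 15.344.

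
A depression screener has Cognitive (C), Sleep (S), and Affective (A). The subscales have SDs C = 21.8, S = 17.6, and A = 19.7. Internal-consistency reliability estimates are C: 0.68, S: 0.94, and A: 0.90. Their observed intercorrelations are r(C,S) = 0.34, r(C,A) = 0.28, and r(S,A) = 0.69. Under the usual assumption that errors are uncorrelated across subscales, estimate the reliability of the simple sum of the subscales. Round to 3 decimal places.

0.903

Var(C+S+A) = 21.8² + 17.6² + 19.7² + 2·[21.8·17.6·0.34 + 21.8·19.7·0.28 + 17.6·19.7·0.69] = 1173.09 + 979.874 = 2152.96.
Because errors are independent across components, Cov(Tᵢ,Tⱼ) = Cov(Xᵢ,Xⱼ); the off-diagonal part of the true-score variance is the same as above.
True-score variance = [21.8²·0.68 + 17.6²·0.94 + 19.7²·0.90] + 979.874 = 963.619 + 979.874 = 1943.49.
Reliability = 1943.49 / 2152.96 = 0.903.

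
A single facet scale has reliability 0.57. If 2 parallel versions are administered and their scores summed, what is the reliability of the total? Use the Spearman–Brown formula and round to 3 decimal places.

0.726

ρ_k = kρ / (1 + (k−1)ρ) = 2·0.57 / (1 + 1·0.57) = 1.140 / 1.570 = 0.726.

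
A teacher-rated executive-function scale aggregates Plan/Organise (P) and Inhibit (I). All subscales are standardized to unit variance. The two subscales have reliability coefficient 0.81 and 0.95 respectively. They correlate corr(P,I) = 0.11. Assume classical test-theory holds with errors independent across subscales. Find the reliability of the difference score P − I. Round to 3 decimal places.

Var(P−I) = 1 + 1 − 2·0.11 = 2 − 0.22 = 1.78.
Under uncorrelated errors the observed covariances equal the true-score covariances, so only the own-variance terms attenuate.
True-score variance = [0.81 + 0.95] − 0.22 = 1.76 − 0.22 = 1.54.
Reliability = 1.54 / 1.78 = 0.865.

0.865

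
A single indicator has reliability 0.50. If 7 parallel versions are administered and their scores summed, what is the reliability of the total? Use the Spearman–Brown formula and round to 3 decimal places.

ρ_k = kρ / (1 + (k−1)ρ) = 7·0.50 / (1 + 6·0.50) = 3.500 / 4.000 = 0.875.

0.875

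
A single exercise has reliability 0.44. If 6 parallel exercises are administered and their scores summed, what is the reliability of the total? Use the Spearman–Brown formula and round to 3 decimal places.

0.825

ρ_k = kρ / (1 + (k−1)ρ) = 6·0.44 / (1 + 5·0.44) = 2.640 / 3.200 = 0.825.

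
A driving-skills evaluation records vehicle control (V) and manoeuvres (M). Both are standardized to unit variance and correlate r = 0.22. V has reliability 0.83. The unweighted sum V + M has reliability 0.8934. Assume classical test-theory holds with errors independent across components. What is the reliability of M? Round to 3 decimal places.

0.910

Var(V+M) = 2 + 2·0.22 = 2.440.
True-score variance = ρ_V + ρ_M + 2·0.22, so 0.8934 = (0.83 + ρ_M + 0.44) / 2.440.
ρ_M = 0.8934·2.440 − 0.83 − 0.44 = 0.910.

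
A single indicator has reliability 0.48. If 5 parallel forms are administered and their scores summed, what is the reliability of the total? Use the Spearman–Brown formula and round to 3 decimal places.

ρ_k = kρ / (1 + (k−1)ρ) = 5·0.48 / (1 + 4·0.48) = 2.400 / 2.920 = 0.822.

0.822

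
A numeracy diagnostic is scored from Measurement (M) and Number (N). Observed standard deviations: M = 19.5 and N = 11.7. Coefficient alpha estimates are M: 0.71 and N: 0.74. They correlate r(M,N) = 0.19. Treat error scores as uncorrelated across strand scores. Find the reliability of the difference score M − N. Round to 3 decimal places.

Var(M−N) = 19.5² + 11.7² − 2·19.5·11.7·0.19 = 517.14 − 86.697 = 430.443.
Under uncorrelated errors the observed covariances equal the true-score covariances, so only the own-variance terms attenuate.
True-score variance = [19.5²·0.71 + 11.7²·0.74] − 86.697 = 371.276 − 86.697 = 284.579.
Reliability = 284.579 / 430.443 = 0.661.

0.661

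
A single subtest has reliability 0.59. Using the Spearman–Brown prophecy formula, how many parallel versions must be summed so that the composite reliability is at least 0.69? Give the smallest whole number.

k ≥ ρ*(1−ρ₁)/(ρ₁(1−ρ*)) = 0.69·0.41 / (0.59·0.31) = 1.547.
Smallest integer k = 2.

2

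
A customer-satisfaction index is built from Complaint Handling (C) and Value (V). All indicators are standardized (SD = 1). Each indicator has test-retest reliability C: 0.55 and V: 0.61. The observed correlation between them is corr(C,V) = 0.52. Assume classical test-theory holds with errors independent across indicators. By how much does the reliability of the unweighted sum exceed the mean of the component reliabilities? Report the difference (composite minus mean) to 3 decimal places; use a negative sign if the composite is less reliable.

Var(sum) = 2 + 1.04 = 3.04; true-score variance = 1.16 + 1.04 = 2.2; composite reliability = 0.7237.
Mean component reliability = 0.5800.
Difference = 0.7237 − 0.5800 = 0.144.

0.144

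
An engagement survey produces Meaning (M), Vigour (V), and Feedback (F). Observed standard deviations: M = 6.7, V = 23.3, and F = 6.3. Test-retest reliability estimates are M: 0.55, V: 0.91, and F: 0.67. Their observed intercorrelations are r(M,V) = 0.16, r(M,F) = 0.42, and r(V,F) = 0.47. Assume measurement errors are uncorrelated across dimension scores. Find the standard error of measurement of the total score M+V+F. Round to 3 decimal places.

9.064

Var(total) = 627.47 + 223.394 = 850.864.
True-score variance = 545.312 + 223.394 = 768.706, so reliability = 0.9034.
Error variance = 850.864 − 768.706 = 82.1583; SEM = √82.1583 = 9.064.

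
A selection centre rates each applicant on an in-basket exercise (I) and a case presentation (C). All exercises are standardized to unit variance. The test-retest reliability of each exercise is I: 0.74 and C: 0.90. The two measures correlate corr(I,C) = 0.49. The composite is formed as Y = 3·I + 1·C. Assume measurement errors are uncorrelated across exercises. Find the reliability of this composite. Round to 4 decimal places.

Var(Y) = 3² + 1 + 2·[3·0.49] = 10 + 2.94 = 12.94.
Under uncorrelated errors the observed covariances equal the true-score covariances, so only the own-variance terms attenuate.
True-score variance = [3²·0.74 + 0.90] + 2.94 = 7.56 + 2.94 = 10.5.
Reliability = 10.5 / 12.94 = 0.8114.

0.8114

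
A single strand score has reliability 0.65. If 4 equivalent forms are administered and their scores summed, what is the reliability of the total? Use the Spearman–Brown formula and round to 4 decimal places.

0.8814

ρ_k = kρ / (1 + (k−1)ρ) = 4·0.65 / (1 + 3·0.65) = 2.600 / 2.950 = 0.8814.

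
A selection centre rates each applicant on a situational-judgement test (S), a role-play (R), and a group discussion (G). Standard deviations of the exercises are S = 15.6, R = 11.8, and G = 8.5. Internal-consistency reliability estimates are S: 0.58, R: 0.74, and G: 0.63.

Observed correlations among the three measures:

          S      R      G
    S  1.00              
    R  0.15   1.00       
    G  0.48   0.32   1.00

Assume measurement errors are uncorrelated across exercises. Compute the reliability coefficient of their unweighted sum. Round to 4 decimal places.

Var(S+R+G) = 15.6² + 11.8² + 8.5² + 2·[15.6·11.8·0.15 + 15.6·8.5·0.48 + 11.8·8.5·0.32] = 454.85 + 246.712 = 701.562.
With uncorrelated errors the cross-covariances are all true-score covariance, so they carry over unchanged; only the diagonal terms shrink to ρᵢσᵢ².
True-score variance = [15.6²·0.58 + 11.8²·0.74 + 8.5²·0.63] + 246.712 = 289.704 + 246.712 = 536.416.
Reliability = 536.416 / 701.562 = 0.7646.

0.7646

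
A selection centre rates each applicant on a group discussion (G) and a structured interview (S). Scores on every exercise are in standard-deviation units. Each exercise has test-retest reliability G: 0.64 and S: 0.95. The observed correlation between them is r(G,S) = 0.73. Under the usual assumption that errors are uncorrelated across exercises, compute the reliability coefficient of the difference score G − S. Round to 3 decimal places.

0.241

Var(G−S) = 1 + 1 − 2·0.73 = 2 − 1.46 = 0.54.
Under uncorrelated errors the observed covariances equal the true-score covariances, so only the own-variance terms attenuate.
True-score variance = [0.64 + 0.95] − 1.46 = 1.59 − 1.46 = 0.13.
Reliability = 0.13 / 0.54 = 0.241.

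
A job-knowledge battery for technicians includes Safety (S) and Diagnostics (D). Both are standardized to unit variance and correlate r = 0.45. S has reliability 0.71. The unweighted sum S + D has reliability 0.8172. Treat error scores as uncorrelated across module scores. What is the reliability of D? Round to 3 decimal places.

Var(S+D) = 2 + 2·0.45 = 2.900.
True-score variance = ρ_S + ρ_D + 2·0.45, so 0.8172 = (0.71 + ρ_D + 0.90) / 2.900.
ρ_D = 0.8172·2.900 − 0.71 − 0.90 = 0.760.

0.760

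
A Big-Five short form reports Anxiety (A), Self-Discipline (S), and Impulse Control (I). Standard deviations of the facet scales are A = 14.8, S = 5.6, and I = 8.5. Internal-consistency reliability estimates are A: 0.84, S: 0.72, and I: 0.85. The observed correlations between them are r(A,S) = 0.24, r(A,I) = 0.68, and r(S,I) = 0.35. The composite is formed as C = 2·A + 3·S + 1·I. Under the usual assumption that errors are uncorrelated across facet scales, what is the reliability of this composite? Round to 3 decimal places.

Var(C) = 2²·14.8² + 3²·5.6² + 8.5² + 2·[6·14.8·5.6·0.24 + 2·14.8·8.5·0.68 + 3·5.6·8.5·0.35] = 1230.65 + 680.83 = 1911.48.
With uncorrelated errors the cross-covariances are all true-score covariance, so they carry over unchanged; only the diagonal terms shrink to ρᵢσᵢ².
True-score variance = [2²·14.8²·0.84 + 3²·5.6²·0.72 + 8.5²·0.85] + 680.83 = 1000.6 + 680.83 = 1681.43.
Reliability = 1681.43 / 1911.48 = 0.880.

0.880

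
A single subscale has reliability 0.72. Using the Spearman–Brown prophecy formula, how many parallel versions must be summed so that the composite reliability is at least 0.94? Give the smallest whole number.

7

k ≥ ρ*(1−ρ₁)/(ρ₁(1−ρ*)) = 0.94·0.28 / (0.72·0.06) = 6.093.
Smallest integer k = 7.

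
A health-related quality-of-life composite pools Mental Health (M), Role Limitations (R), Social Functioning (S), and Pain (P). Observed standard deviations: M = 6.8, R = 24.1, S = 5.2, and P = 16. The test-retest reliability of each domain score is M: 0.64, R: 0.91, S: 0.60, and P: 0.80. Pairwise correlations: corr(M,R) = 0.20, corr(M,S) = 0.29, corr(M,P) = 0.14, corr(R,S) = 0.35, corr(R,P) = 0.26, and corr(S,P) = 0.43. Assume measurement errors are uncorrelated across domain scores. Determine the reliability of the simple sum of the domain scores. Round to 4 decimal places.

Var(M+R+S+P) = 6.8² + 24.1² + 5.2² + 16² + 2·[6.8·24.1·0.20 + 6.8·5.2·0.29 + 6.8·16·0.14 + 24.1·5.2·0.35 + 24.1·16·0.26 + 5.2·16·0.43] = 910.09 + 476.313 = 1386.4.
With uncorrelated errors the cross-covariances are all true-score covariance, so they carry over unchanged; only the diagonal terms shrink to ρᵢσᵢ².
True-score variance = [6.8²·0.64 + 24.1²·0.91 + 5.2²·0.60 + 16²·0.80] + 476.313 = 779.155 + 476.313 = 1255.47.
Reliability = 1255.47 / 1386.4 = 0.9056.

0.9056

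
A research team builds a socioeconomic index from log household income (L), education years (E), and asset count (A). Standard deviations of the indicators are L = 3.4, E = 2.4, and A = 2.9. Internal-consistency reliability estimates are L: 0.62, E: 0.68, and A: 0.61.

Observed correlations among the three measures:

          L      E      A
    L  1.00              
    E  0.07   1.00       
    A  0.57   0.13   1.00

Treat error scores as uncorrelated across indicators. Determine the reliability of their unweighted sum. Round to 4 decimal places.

Var(L+E+A) = 3.4² + 2.4² + 2.9² + 2·[3.4·2.4·0.07 + 3.4·2.9·0.57 + 2.4·2.9·0.13] = 25.73 + 14.1924 = 39.9224.
Because errors are independent across components, Cov(Tᵢ,Tⱼ) = Cov(Xᵢ,Xⱼ); the off-diagonal part of the true-score variance is the same as above.
True-score variance = [3.4²·0.62 + 2.4²·0.68 + 2.9²·0.61] + 14.1924 = 16.2141 + 14.1924 = 30.4065.
Reliability = 30.4065 / 39.9224 = 0.7616.

0.7616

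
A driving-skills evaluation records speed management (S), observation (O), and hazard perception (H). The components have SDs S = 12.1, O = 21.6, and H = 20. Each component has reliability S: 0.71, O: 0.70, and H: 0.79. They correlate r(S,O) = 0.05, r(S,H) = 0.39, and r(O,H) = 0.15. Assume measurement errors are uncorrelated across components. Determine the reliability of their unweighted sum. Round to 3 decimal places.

0.804

Var(S+O+H) = 12.1² + 21.6² + 20² + 2·[12.1·21.6·0.05 + 12.1·20·0.39 + 21.6·20·0.15] = 1012.97 + 344.496 = 1357.47.
Under uncorrelated errors the observed covariances equal the true-score covariances, so only the own-variance terms attenuate.
True-score variance = [12.1²·0.71 + 21.6²·0.70 + 20²·0.79] + 344.496 = 746.543 + 344.496 = 1091.04.
Reliability = 1091.04 / 1357.47 = 0.804.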